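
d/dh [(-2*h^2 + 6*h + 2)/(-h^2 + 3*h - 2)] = 6*(2*h - 3)/(h^2 - 3*h + 2)^2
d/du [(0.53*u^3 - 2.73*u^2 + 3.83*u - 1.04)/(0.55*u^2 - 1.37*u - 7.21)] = (0.2915*u^4 - 1.4522*u^3 - 9.8303*u^2 + 40.5106*u - 29.0391)/(0.3025*u^4 - 1.507*u^3 - 6.0541*u^2 + 19.7554*u + 51.9841)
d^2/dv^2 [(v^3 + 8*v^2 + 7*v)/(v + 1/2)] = 4*(4*v^3 + 6*v^2 + 3*v - 6)/(8*v^3 + 12*v^2 + 6*v + 1)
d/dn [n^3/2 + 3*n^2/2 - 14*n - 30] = 3*n^2/2 + 3*n - 14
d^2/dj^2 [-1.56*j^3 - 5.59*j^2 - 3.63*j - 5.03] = -9.36*j - 11.18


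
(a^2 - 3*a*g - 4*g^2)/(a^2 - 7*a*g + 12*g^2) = (a + g)/(a - 3*g)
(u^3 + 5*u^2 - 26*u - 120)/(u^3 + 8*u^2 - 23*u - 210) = (u + 4)/(u + 7)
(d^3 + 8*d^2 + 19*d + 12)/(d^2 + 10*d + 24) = (d^2 + 4*d + 3)/(d + 6)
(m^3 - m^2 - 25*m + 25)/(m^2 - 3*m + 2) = (m^2 - 25)/(m - 2)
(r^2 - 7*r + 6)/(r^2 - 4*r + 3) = (r - 6)/(r - 3)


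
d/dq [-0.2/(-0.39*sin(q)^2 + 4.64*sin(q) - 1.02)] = (0.928 - 0.156*sin(q))*cos(q)/(0.39*sin(q)^2 - 4.64*sin(q) + 1.02)^2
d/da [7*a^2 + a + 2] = 14*a + 1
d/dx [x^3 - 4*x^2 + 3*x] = 3*x^2 - 8*x + 3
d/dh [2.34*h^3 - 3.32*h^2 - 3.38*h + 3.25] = 7.02*h^2 - 6.64*h - 3.38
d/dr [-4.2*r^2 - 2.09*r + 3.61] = -8.4*r - 2.09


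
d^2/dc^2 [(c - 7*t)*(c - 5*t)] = 2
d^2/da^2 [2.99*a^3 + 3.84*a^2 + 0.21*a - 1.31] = 17.94*a + 7.68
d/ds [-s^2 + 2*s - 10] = 2 - 2*s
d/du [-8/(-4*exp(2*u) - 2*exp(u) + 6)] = (-16*exp(u) - 4)*exp(u)/(2*exp(2*u) + exp(u) - 3)^2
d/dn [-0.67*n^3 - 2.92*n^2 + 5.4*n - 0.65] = -2.01*n^2 - 5.84*n + 5.4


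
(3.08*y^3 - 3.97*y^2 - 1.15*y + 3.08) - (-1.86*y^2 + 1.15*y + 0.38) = 3.08*y^3 - 2.11*y^2 - 2.3*y + 2.7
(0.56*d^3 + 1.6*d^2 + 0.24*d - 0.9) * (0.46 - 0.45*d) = -0.252*d^4 - 0.4624*d^3 + 0.628*d^2 + 0.5154*d - 0.414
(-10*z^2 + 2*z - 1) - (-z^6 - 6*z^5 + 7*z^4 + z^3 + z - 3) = z^6 + 6*z^5 - 7*z^4 - z^3 - 10*z^2 + z + 2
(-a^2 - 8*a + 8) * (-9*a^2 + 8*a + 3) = 9*a^4 + 64*a^3 - 139*a^2 + 40*a + 24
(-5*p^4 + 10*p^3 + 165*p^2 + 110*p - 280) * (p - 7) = -5*p^5 + 45*p^4 + 95*p^3 - 1045*p^2 - 1050*p + 1960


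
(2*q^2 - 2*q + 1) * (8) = 16*q^2 - 16*q + 8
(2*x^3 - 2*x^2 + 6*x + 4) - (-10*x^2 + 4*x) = 2*x^3 + 8*x^2 + 2*x + 4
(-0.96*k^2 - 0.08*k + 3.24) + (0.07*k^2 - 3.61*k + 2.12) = -0.89*k^2 - 3.69*k + 5.36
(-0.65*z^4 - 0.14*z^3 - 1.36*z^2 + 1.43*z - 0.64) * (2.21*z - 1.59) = -1.4365*z^5 + 0.7241*z^4 - 2.783*z^3 + 5.3227*z^2 - 3.6881*z + 1.0176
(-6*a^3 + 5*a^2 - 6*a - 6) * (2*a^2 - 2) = -12*a^5 + 10*a^4 - 22*a^2 + 12*a + 12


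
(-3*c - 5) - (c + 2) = -4*c - 7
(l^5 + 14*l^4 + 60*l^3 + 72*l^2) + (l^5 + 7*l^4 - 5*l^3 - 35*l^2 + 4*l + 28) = 2*l^5 + 21*l^4 + 55*l^3 + 37*l^2 + 4*l + 28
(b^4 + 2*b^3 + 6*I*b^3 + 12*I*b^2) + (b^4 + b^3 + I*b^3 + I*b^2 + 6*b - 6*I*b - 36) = 2*b^4 + 3*b^3 + 7*I*b^3 + 13*I*b^2 + 6*b - 6*I*b - 36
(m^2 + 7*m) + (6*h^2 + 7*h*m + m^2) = 6*h^2 + 7*h*m + 2*m^2 + 7*m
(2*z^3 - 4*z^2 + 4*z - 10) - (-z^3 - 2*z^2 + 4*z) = 3*z^3 - 2*z^2 - 10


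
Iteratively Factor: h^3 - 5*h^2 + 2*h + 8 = (h + 1)*(h^2 - 6*h + 8) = (h - 4)*(h + 1)*(h - 2)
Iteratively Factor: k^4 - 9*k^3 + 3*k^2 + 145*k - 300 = (k + 4)*(k^3 - 13*k^2 + 55*k - 75) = (k - 5)*(k + 4)*(k^2 - 8*k + 15) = (k - 5)^2*(k + 4)*(k - 3)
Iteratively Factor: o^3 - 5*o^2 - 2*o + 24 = (o - 3)*(o^2 - 2*o - 8) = (o - 3)*(o + 2)*(o - 4)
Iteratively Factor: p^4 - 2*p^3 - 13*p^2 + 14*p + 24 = (p + 3)*(p^3 - 5*p^2 + 2*p + 8) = (p - 4)*(p + 3)*(p^2 - p - 2) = (p - 4)*(p + 1)*(p + 3)*(p - 2)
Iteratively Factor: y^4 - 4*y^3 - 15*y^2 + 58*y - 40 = (y - 1)*(y^3 - 3*y^2 - 18*y + 40) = (y - 2)*(y - 1)*(y^2 - y - 20) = (y - 2)*(y - 1)*(y + 4)*(y - 5)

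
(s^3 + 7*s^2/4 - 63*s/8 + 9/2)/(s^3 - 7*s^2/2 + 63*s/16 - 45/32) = 4*(s + 4)/(4*s - 5)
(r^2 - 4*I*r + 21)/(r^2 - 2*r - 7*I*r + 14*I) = (r + 3*I)/(r - 2)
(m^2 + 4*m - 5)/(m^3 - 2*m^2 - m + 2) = (m + 5)/(m^2 - m - 2)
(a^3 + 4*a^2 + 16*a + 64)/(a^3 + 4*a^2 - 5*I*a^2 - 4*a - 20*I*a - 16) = (a + 4*I)/(a - I)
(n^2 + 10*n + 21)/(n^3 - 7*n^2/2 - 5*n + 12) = 2*(n^2 + 10*n + 21)/(2*n^3 - 7*n^2 - 10*n + 24)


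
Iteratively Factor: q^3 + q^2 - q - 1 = (q + 1)*(q^2 - 1) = (q - 1)*(q + 1)*(q + 1)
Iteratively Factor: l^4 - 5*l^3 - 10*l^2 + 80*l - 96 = (l + 4)*(l^3 - 9*l^2 + 26*l - 24) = (l - 2)*(l + 4)*(l^2 - 7*l + 12) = (l - 4)*(l - 2)*(l + 4)*(l - 3)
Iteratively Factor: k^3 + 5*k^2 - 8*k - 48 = (k - 3)*(k^2 + 8*k + 16) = (k - 3)*(k + 4)*(k + 4)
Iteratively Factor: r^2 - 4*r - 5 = (r - 5)*(r + 1)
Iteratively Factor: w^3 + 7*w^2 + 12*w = (w + 3)*(w^2 + 4*w) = (w + 3)*(w + 4)*(w)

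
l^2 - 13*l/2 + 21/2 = (l - 7/2)*(l - 3)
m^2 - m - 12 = (m - 4)*(m + 3)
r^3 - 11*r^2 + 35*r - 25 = (r - 5)^2*(r - 1)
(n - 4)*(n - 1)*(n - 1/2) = n^3 - 11*n^2/2 + 13*n/2 - 2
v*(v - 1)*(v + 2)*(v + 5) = v^4 + 6*v^3 + 3*v^2 - 10*v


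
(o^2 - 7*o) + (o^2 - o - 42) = 2*o^2 - 8*o - 42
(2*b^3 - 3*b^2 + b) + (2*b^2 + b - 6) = 2*b^3 - b^2 + 2*b - 6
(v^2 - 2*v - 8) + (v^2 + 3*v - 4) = 2*v^2 + v - 12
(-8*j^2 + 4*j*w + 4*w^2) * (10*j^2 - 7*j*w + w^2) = -80*j^4 + 96*j^3*w + 4*j^2*w^2 - 24*j*w^3 + 4*w^4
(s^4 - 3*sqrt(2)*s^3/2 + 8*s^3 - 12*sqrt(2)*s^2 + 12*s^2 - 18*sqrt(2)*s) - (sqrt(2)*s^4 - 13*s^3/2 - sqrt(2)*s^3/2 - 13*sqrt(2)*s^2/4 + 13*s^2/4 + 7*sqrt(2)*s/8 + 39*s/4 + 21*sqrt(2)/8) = -sqrt(2)*s^4 + s^4 - sqrt(2)*s^3 + 29*s^3/2 - 35*sqrt(2)*s^2/4 + 35*s^2/4 - 151*sqrt(2)*s/8 - 39*s/4 - 21*sqrt(2)/8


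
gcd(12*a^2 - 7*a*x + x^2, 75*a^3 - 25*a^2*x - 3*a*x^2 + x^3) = -3*a + x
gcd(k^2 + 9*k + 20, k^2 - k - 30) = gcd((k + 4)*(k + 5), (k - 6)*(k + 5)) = k + 5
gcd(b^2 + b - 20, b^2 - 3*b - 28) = 1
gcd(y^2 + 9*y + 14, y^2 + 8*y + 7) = y + 7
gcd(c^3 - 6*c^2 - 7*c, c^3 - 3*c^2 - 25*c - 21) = c^2 - 6*c - 7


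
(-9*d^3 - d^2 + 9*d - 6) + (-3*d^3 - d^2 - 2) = -12*d^3 - 2*d^2 + 9*d - 8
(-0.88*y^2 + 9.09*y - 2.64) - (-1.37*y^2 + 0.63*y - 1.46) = 0.49*y^2 + 8.46*y - 1.18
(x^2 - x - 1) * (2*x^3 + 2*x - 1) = 2*x^5 - 2*x^4 - 3*x^2 - x + 1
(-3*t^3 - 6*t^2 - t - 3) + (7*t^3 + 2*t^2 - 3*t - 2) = 4*t^3 - 4*t^2 - 4*t - 5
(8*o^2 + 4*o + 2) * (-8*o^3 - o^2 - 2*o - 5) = -64*o^5 - 40*o^4 - 36*o^3 - 50*o^2 - 24*o - 10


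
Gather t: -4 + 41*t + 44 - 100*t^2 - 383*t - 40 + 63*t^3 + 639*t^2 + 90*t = 63*t^3 + 539*t^2 - 252*t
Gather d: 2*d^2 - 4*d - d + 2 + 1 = 2*d^2 - 5*d + 3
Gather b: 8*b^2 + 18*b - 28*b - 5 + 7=8*b^2 - 10*b + 2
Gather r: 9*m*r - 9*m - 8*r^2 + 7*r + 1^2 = -9*m - 8*r^2 + r*(9*m + 7) + 1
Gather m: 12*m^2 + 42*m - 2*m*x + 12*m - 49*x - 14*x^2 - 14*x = 12*m^2 + m*(54 - 2*x) - 14*x^2 - 63*x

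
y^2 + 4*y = y*(y + 4)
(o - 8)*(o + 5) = o^2 - 3*o - 40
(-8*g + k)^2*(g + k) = 64*g^3 + 48*g^2*k - 15*g*k^2 + k^3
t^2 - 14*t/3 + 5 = (t - 3)*(t - 5/3)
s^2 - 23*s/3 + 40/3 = (s - 5)*(s - 8/3)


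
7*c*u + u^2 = u*(7*c + u)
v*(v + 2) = v^2 + 2*v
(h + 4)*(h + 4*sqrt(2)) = h^2 + 4*h + 4*sqrt(2)*h + 16*sqrt(2)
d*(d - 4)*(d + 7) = d^3 + 3*d^2 - 28*d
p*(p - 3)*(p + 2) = p^3 - p^2 - 6*p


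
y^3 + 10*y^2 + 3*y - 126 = (y - 3)*(y + 6)*(y + 7)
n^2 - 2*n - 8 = (n - 4)*(n + 2)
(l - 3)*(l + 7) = l^2 + 4*l - 21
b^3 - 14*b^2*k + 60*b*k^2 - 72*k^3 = (b - 6*k)^2*(b - 2*k)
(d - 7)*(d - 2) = d^2 - 9*d + 14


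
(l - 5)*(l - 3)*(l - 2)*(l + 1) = l^4 - 9*l^3 + 21*l^2 + l - 30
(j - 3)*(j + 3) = j^2 - 9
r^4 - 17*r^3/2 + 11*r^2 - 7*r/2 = r*(r - 7)*(r - 1)*(r - 1/2)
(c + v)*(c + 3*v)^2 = c^3 + 7*c^2*v + 15*c*v^2 + 9*v^3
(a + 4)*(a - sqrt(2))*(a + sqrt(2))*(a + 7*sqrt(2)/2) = a^4 + 4*a^3 + 7*sqrt(2)*a^3/2 - 2*a^2 + 14*sqrt(2)*a^2 - 7*sqrt(2)*a - 8*a - 28*sqrt(2)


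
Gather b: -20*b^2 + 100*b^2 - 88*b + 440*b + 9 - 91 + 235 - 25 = 80*b^2 + 352*b + 128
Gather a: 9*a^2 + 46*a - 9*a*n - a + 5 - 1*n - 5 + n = 9*a^2 + a*(45 - 9*n)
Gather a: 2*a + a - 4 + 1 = 3*a - 3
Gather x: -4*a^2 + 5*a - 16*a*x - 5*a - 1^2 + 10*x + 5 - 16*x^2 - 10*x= -4*a^2 - 16*a*x - 16*x^2 + 4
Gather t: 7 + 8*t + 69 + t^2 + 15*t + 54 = t^2 + 23*t + 130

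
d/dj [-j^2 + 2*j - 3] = 2 - 2*j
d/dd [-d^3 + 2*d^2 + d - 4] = -3*d^2 + 4*d + 1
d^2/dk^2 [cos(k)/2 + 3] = -cos(k)/2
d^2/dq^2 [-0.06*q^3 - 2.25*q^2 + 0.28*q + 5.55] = -0.36*q - 4.5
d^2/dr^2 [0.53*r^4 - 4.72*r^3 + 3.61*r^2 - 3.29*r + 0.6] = 6.36*r^2 - 28.32*r + 7.22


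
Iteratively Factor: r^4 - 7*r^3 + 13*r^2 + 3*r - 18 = (r - 3)*(r^3 - 4*r^2 + r + 6) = (r - 3)^2*(r^2 - r - 2) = (r - 3)^2*(r - 2)*(r + 1)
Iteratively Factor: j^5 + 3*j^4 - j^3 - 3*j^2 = (j + 1)*(j^4 + 2*j^3 - 3*j^2) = j*(j + 1)*(j^3 + 2*j^2 - 3*j) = j*(j + 1)*(j + 3)*(j^2 - j) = j^2*(j + 1)*(j + 3)*(j - 1)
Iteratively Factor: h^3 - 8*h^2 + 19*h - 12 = (h - 4)*(h^2 - 4*h + 3) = (h - 4)*(h - 3)*(h - 1)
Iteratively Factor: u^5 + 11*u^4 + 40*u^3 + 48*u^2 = (u + 4)*(u^4 + 7*u^3 + 12*u^2) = u*(u + 4)*(u^3 + 7*u^2 + 12*u) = u^2*(u + 4)*(u^2 + 7*u + 12) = u^2*(u + 4)^2*(u + 3)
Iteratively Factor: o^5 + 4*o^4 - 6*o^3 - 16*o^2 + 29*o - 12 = (o - 1)*(o^4 + 5*o^3 - o^2 - 17*o + 12) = (o - 1)*(o + 4)*(o^3 + o^2 - 5*o + 3) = (o - 1)^2*(o + 4)*(o^2 + 2*o - 3) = (o - 1)^3*(o + 4)*(o + 3)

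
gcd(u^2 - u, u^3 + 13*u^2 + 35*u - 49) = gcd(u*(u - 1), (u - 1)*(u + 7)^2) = u - 1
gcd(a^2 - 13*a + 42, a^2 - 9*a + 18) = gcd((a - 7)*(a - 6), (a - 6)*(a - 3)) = a - 6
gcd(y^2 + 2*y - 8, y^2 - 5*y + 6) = y - 2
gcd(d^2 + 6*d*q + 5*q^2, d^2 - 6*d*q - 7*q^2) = d + q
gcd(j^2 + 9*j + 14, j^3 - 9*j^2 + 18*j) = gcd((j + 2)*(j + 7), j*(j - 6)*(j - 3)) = 1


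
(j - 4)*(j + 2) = j^2 - 2*j - 8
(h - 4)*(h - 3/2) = h^2 - 11*h/2 + 6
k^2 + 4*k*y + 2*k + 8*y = (k + 2)*(k + 4*y)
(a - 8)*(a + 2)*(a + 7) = a^3 + a^2 - 58*a - 112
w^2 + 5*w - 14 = (w - 2)*(w + 7)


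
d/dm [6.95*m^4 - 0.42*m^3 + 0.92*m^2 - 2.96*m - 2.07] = 27.8*m^3 - 1.26*m^2 + 1.84*m - 2.96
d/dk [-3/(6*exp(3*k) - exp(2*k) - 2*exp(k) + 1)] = 6*(9*exp(2*k) - exp(k) - 1)*exp(k)/(6*exp(3*k) - exp(2*k) - 2*exp(k) + 1)^2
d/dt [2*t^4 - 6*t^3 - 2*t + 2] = 8*t^3 - 18*t^2 - 2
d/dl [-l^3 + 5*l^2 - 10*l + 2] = -3*l^2 + 10*l - 10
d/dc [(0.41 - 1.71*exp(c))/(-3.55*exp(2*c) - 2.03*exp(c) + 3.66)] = (-6.0705*exp(2*c) + 2.911*exp(c) - 5.4263)*exp(c)/(12.6025*exp(4*c) + 14.413*exp(3*c) - 21.8651*exp(2*c) - 14.8596*exp(c) + 13.3956)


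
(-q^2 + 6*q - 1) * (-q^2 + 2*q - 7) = q^4 - 8*q^3 + 20*q^2 - 44*q + 7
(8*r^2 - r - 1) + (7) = 8*r^2 - r + 6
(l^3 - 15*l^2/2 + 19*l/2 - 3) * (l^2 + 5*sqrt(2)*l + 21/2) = l^5 - 15*l^4/2 + 5*sqrt(2)*l^4 - 75*sqrt(2)*l^3/2 + 20*l^3 - 327*l^2/4 + 95*sqrt(2)*l^2/2 - 15*sqrt(2)*l + 399*l/4 - 63/2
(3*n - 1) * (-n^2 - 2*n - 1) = -3*n^3 - 5*n^2 - n + 1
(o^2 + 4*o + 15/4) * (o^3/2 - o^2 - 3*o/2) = o^5/2 + o^4 - 29*o^3/8 - 39*o^2/4 - 45*o/8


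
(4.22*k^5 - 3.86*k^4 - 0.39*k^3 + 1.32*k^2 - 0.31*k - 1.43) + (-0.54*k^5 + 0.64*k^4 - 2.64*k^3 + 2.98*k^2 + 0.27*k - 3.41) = 3.68*k^5 - 3.22*k^4 - 3.03*k^3 + 4.3*k^2 - 0.04*k - 4.84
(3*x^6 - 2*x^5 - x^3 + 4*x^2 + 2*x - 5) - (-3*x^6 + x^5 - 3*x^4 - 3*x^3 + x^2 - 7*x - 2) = 6*x^6 - 3*x^5 + 3*x^4 + 2*x^3 + 3*x^2 + 9*x - 3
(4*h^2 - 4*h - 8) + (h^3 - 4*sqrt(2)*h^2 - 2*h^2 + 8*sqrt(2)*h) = h^3 - 4*sqrt(2)*h^2 + 2*h^2 - 4*h + 8*sqrt(2)*h - 8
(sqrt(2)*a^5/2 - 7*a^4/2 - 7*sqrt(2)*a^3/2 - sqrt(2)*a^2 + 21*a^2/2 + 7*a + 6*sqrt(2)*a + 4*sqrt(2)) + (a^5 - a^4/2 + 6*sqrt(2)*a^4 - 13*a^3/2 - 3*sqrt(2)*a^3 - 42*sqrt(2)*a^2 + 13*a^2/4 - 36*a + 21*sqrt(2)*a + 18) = sqrt(2)*a^5/2 + a^5 - 4*a^4 + 6*sqrt(2)*a^4 - 13*sqrt(2)*a^3/2 - 13*a^3/2 - 43*sqrt(2)*a^2 + 55*a^2/4 - 29*a + 27*sqrt(2)*a + 4*sqrt(2) + 18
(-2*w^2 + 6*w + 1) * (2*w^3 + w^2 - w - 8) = -4*w^5 + 10*w^4 + 10*w^3 + 11*w^2 - 49*w - 8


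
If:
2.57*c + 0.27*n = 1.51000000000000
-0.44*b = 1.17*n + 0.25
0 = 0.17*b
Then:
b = 0.00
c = 0.61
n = -0.21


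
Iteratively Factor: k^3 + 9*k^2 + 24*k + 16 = (k + 4)*(k^2 + 5*k + 4) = (k + 1)*(k + 4)*(k + 4)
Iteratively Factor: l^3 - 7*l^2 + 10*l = (l - 2)*(l^2 - 5*l) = l*(l - 2)*(l - 5)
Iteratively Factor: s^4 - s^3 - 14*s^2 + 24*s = (s - 2)*(s^3 + s^2 - 12*s) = s*(s - 2)*(s^2 + s - 12) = s*(s - 2)*(s + 4)*(s - 3)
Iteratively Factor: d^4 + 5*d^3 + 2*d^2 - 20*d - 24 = (d + 2)*(d^3 + 3*d^2 - 4*d - 12) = (d - 2)*(d + 2)*(d^2 + 5*d + 6) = (d - 2)*(d + 2)^2*(d + 3)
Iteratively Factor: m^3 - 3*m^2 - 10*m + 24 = (m + 3)*(m^2 - 6*m + 8) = (m - 4)*(m + 3)*(m - 2)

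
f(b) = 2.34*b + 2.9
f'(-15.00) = 2.34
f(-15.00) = -32.20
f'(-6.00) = 2.34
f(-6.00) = -11.14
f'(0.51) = 2.34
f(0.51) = 4.09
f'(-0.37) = 2.34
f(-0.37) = 2.03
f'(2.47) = 2.34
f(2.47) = 8.68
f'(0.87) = 2.34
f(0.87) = 4.94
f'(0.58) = 2.34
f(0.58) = 4.26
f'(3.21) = 2.34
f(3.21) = 10.41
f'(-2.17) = 2.34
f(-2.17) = -2.18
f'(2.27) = 2.34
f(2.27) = 8.21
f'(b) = 2.34000000000000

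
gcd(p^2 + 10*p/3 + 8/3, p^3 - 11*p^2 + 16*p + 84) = p + 2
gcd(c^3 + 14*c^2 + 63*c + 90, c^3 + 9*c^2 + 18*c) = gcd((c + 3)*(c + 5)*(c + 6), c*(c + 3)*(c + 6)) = c^2 + 9*c + 18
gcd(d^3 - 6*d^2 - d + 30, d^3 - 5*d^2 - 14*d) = d + 2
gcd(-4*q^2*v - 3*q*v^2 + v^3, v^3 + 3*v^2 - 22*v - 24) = 1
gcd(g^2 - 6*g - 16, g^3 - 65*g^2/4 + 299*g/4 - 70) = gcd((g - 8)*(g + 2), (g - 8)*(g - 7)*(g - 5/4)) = g - 8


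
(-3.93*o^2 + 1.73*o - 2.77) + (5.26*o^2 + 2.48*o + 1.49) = 1.33*o^2 + 4.21*o - 1.28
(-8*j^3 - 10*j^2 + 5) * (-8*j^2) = 64*j^5 + 80*j^4 - 40*j^2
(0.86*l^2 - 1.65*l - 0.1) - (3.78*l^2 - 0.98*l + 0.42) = -2.92*l^2 - 0.67*l - 0.52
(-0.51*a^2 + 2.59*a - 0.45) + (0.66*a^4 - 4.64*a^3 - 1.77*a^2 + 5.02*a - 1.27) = 0.66*a^4 - 4.64*a^3 - 2.28*a^2 + 7.61*a - 1.72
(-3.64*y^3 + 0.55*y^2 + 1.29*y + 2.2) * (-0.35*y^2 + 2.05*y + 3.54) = 1.274*y^5 - 7.6545*y^4 - 12.2096*y^3 + 3.8215*y^2 + 9.0766*y + 7.788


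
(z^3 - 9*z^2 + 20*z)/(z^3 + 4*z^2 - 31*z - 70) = z*(z - 4)/(z^2 + 9*z + 14)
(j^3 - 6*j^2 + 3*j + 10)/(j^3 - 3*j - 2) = (j - 5)/(j + 1)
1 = 1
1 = 1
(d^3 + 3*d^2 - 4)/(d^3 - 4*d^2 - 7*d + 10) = (d + 2)/(d - 5)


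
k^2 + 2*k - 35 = (k - 5)*(k + 7)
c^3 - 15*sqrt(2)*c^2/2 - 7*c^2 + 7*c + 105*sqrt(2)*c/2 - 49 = (c - 7)*(c - 7*sqrt(2))*(c - sqrt(2)/2)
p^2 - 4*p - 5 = (p - 5)*(p + 1)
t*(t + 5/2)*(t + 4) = t^3 + 13*t^2/2 + 10*t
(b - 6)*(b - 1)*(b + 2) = b^3 - 5*b^2 - 8*b + 12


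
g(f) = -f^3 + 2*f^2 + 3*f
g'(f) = -3*f^2 + 4*f + 3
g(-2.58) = 22.75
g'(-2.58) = -27.29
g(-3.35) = 49.99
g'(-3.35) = -44.07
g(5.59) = -95.41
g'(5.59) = -68.38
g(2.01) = 5.99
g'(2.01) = -1.08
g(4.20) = -26.21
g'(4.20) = -33.12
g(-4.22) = 98.11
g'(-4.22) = -67.31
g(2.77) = 2.40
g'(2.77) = -8.94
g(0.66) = 2.56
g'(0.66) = 4.33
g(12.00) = -1404.00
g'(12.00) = -381.00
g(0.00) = 0.00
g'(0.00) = 3.00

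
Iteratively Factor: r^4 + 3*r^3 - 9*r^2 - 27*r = (r)*(r^3 + 3*r^2 - 9*r - 27) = r*(r + 3)*(r^2 - 9) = r*(r + 3)^2*(r - 3)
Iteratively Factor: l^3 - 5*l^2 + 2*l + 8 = (l - 4)*(l^2 - l - 2) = (l - 4)*(l - 2)*(l + 1)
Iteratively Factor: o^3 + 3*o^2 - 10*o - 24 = (o + 2)*(o^2 + o - 12) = (o + 2)*(o + 4)*(o - 3)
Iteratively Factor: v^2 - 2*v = (v - 2)*(v)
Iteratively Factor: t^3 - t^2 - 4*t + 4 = (t + 2)*(t^2 - 3*t + 2) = (t - 2)*(t + 2)*(t - 1)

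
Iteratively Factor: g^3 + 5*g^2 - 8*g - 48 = (g + 4)*(g^2 + g - 12) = (g + 4)^2*(g - 3)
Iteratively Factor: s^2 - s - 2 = (s - 2)*(s + 1)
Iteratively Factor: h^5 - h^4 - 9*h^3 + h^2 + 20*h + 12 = (h + 1)*(h^4 - 2*h^3 - 7*h^2 + 8*h + 12) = (h - 3)*(h + 1)*(h^3 + h^2 - 4*h - 4) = (h - 3)*(h - 2)*(h + 1)*(h^2 + 3*h + 2) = (h - 3)*(h - 2)*(h + 1)*(h + 2)*(h + 1)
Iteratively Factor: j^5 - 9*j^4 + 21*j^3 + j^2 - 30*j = (j)*(j^4 - 9*j^3 + 21*j^2 + j - 30) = j*(j - 5)*(j^3 - 4*j^2 + j + 6) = j*(j - 5)*(j - 2)*(j^2 - 2*j - 3) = j*(j - 5)*(j - 3)*(j - 2)*(j + 1)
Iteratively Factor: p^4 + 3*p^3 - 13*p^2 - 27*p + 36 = (p - 3)*(p^3 + 6*p^2 + 5*p - 12) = (p - 3)*(p + 3)*(p^2 + 3*p - 4) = (p - 3)*(p + 3)*(p + 4)*(p - 1)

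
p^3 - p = p*(p - 1)*(p + 1)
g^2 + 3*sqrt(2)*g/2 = g*(g + 3*sqrt(2)/2)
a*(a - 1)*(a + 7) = a^3 + 6*a^2 - 7*a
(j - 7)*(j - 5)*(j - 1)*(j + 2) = j^4 - 11*j^3 + 21*j^2 + 59*j - 70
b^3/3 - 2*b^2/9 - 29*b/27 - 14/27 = (b/3 + 1/3)*(b - 7/3)*(b + 2/3)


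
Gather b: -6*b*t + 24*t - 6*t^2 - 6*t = -6*b*t - 6*t^2 + 18*t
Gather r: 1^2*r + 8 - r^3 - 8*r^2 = -r^3 - 8*r^2 + r + 8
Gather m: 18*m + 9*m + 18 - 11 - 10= 27*m - 3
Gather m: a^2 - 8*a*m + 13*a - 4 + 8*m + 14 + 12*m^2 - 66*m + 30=a^2 + 13*a + 12*m^2 + m*(-8*a - 58) + 40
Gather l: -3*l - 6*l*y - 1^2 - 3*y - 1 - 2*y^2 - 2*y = l*(-6*y - 3) - 2*y^2 - 5*y - 2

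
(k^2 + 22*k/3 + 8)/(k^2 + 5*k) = (k^2 + 22*k/3 + 8)/(k*(k + 5))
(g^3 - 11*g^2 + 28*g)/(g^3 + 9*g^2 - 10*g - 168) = g*(g - 7)/(g^2 + 13*g + 42)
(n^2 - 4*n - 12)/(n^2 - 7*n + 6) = (n + 2)/(n - 1)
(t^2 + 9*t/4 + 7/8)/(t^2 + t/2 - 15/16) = 2*(8*t^2 + 18*t + 7)/(16*t^2 + 8*t - 15)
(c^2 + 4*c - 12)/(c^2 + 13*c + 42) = (c - 2)/(c + 7)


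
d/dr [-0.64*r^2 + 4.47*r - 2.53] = 4.47 - 1.28*r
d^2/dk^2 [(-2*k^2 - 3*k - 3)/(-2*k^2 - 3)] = (24*k^3 - 108*k)/(8*k^6 + 36*k^4 + 54*k^2 + 27)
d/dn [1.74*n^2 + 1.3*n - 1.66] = 3.48*n + 1.3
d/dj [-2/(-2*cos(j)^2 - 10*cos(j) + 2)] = (2*cos(j) + 5)*sin(j)/(-sin(j)^2 + 5*cos(j))^2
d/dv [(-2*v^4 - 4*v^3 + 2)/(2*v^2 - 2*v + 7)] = 4*(-2*v^5 + v^4 - 10*v^3 - 21*v^2 - 2*v + 1)/(4*v^4 - 8*v^3 + 32*v^2 - 28*v + 49)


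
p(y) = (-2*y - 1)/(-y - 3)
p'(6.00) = 0.06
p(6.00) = 1.44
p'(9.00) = 0.03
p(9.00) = 1.58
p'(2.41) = 0.17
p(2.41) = 1.08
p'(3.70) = 0.11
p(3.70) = 1.25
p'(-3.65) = 11.83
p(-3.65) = 9.69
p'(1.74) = 0.22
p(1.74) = 0.95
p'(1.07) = 0.30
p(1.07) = 0.77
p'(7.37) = 0.05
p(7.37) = 1.52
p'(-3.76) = 8.66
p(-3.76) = 8.58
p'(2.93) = 0.14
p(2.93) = 1.16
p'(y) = (-2*y - 1)/(-y - 3)^2 - 2/(-y - 3)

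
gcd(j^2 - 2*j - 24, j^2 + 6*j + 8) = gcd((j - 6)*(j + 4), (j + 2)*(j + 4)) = j + 4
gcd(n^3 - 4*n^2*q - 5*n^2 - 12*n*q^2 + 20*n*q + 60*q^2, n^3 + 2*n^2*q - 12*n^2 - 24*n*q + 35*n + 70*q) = n^2 + 2*n*q - 5*n - 10*q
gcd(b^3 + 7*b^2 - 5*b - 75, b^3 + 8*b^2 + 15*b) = b + 5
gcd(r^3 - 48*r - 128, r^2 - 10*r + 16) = r - 8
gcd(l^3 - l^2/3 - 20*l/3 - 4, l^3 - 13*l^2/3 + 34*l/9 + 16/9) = 1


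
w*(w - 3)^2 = w^3 - 6*w^2 + 9*w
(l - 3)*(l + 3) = l^2 - 9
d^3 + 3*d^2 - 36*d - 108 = (d - 6)*(d + 3)*(d + 6)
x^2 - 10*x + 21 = (x - 7)*(x - 3)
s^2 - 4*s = s*(s - 4)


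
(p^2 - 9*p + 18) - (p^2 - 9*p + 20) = -2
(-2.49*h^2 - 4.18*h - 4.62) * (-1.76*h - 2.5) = 4.3824*h^3 + 13.5818*h^2 + 18.5812*h + 11.55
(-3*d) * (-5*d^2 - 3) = 15*d^3 + 9*d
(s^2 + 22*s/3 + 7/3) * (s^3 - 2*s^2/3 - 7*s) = s^5 + 20*s^4/3 - 86*s^3/9 - 476*s^2/9 - 49*s/3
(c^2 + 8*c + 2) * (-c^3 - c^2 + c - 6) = -c^5 - 9*c^4 - 9*c^3 - 46*c - 12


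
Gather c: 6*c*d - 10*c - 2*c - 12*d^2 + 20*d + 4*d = c*(6*d - 12) - 12*d^2 + 24*d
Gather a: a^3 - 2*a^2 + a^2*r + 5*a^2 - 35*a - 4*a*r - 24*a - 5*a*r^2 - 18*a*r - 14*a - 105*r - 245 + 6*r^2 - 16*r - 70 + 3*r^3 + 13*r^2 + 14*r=a^3 + a^2*(r + 3) + a*(-5*r^2 - 22*r - 73) + 3*r^3 + 19*r^2 - 107*r - 315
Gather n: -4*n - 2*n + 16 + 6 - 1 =21 - 6*n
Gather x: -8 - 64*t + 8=-64*t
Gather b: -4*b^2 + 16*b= -4*b^2 + 16*b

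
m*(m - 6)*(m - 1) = m^3 - 7*m^2 + 6*m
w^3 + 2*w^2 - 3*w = w*(w - 1)*(w + 3)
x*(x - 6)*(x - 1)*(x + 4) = x^4 - 3*x^3 - 22*x^2 + 24*x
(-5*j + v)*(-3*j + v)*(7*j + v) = 105*j^3 - 41*j^2*v - j*v^2 + v^3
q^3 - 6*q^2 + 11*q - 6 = (q - 3)*(q - 2)*(q - 1)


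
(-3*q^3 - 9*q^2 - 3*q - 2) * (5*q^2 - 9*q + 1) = -15*q^5 - 18*q^4 + 63*q^3 + 8*q^2 + 15*q - 2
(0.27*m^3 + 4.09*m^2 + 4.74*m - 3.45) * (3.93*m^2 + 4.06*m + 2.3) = 1.0611*m^5 + 17.1699*m^4 + 35.8546*m^3 + 15.0929*m^2 - 3.105*m - 7.935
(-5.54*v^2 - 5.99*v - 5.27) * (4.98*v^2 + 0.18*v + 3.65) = -27.5892*v^4 - 30.8274*v^3 - 47.5438*v^2 - 22.8121*v - 19.2355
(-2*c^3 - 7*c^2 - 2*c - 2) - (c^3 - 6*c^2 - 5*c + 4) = -3*c^3 - c^2 + 3*c - 6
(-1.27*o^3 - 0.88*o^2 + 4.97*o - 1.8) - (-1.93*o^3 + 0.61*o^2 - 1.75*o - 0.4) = 0.66*o^3 - 1.49*o^2 + 6.72*o - 1.4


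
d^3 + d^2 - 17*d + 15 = (d - 3)*(d - 1)*(d + 5)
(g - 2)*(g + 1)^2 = g^3 - 3*g - 2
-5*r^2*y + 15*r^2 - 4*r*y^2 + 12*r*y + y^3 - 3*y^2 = (-5*r + y)*(r + y)*(y - 3)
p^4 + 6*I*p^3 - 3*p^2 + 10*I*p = p*(p - I)*(p + 2*I)*(p + 5*I)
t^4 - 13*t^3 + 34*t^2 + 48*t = t*(t - 8)*(t - 6)*(t + 1)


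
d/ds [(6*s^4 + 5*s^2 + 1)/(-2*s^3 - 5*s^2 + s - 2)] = (-12*s^6 - 60*s^5 + 28*s^4 - 48*s^3 + 11*s^2 - 10*s - 1)/(4*s^6 + 20*s^5 + 21*s^4 - 2*s^3 + 21*s^2 - 4*s + 4)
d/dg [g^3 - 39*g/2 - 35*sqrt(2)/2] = 3*g^2 - 39/2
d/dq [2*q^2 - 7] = 4*q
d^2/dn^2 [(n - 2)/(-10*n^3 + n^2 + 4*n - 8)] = 2*(-4*(n - 2)*(-15*n^2 + n + 2)^2 + (30*n^2 - 2*n + (n - 2)*(30*n - 1) - 4)*(10*n^3 - n^2 - 4*n + 8))/(10*n^3 - n^2 - 4*n + 8)^3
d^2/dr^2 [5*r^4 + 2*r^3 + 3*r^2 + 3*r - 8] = 60*r^2 + 12*r + 6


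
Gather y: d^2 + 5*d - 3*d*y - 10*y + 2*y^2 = d^2 + 5*d + 2*y^2 + y*(-3*d - 10)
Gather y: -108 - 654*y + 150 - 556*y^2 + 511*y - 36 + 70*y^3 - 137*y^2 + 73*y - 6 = 70*y^3 - 693*y^2 - 70*y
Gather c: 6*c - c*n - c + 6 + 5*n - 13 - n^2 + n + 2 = c*(5 - n) - n^2 + 6*n - 5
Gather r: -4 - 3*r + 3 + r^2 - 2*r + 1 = r^2 - 5*r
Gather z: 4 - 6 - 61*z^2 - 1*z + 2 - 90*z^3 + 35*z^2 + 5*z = -90*z^3 - 26*z^2 + 4*z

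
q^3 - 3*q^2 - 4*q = q*(q - 4)*(q + 1)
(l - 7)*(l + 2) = l^2 - 5*l - 14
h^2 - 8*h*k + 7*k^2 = (h - 7*k)*(h - k)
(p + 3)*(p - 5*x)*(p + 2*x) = p^3 - 3*p^2*x + 3*p^2 - 10*p*x^2 - 9*p*x - 30*x^2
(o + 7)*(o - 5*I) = o^2 + 7*o - 5*I*o - 35*I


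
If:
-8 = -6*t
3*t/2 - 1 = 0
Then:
No Solution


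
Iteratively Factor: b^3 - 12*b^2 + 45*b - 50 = (b - 5)*(b^2 - 7*b + 10) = (b - 5)*(b - 2)*(b - 5)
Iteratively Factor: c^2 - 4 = (c - 2)*(c + 2)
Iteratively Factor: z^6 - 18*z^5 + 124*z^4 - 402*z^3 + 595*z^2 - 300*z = (z - 1)*(z^5 - 17*z^4 + 107*z^3 - 295*z^2 + 300*z) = (z - 5)*(z - 1)*(z^4 - 12*z^3 + 47*z^2 - 60*z) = (z - 5)*(z - 4)*(z - 1)*(z^3 - 8*z^2 + 15*z) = (z - 5)^2*(z - 4)*(z - 1)*(z^2 - 3*z) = (z - 5)^2*(z - 4)*(z - 3)*(z - 1)*(z)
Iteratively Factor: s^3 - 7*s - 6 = (s + 2)*(s^2 - 2*s - 3) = (s + 1)*(s + 2)*(s - 3)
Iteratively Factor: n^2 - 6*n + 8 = (n - 4)*(n - 2)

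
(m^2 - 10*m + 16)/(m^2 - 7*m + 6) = (m^2 - 10*m + 16)/(m^2 - 7*m + 6)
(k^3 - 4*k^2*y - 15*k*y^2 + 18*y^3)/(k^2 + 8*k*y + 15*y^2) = (k^2 - 7*k*y + 6*y^2)/(k + 5*y)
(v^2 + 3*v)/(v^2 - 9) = v/(v - 3)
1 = 1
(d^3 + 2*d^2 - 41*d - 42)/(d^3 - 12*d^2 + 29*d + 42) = (d + 7)/(d - 7)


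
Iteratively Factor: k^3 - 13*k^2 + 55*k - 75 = (k - 5)*(k^2 - 8*k + 15) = (k - 5)^2*(k - 3)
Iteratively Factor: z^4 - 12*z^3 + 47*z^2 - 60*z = (z - 5)*(z^3 - 7*z^2 + 12*z) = (z - 5)*(z - 4)*(z^2 - 3*z) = z*(z - 5)*(z - 4)*(z - 3)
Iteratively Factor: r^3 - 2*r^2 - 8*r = (r - 4)*(r^2 + 2*r) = r*(r - 4)*(r + 2)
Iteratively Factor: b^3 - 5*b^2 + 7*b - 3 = (b - 1)*(b^2 - 4*b + 3) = (b - 1)^2*(b - 3)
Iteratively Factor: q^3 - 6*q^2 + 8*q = (q - 2)*(q^2 - 4*q) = q*(q - 2)*(q - 4)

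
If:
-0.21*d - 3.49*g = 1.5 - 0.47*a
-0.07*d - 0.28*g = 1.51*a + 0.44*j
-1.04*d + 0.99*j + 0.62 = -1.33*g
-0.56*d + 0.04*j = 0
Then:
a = 0.10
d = -0.01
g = -0.42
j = -0.07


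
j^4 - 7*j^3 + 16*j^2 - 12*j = j*(j - 3)*(j - 2)^2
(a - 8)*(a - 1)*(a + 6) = a^3 - 3*a^2 - 46*a + 48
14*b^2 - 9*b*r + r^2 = (-7*b + r)*(-2*b + r)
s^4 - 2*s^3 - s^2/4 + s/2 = s*(s - 2)*(s - 1/2)*(s + 1/2)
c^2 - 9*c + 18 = (c - 6)*(c - 3)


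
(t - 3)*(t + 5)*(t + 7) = t^3 + 9*t^2 - t - 105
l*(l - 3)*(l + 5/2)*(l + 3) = l^4 + 5*l^3/2 - 9*l^2 - 45*l/2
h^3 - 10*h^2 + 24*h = h*(h - 6)*(h - 4)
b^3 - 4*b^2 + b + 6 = (b - 3)*(b - 2)*(b + 1)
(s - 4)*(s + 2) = s^2 - 2*s - 8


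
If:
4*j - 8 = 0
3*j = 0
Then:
No Solution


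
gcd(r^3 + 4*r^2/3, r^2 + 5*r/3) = r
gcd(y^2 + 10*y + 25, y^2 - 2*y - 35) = y + 5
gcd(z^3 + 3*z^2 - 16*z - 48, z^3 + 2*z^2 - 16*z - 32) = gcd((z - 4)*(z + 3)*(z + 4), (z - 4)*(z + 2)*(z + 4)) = z^2 - 16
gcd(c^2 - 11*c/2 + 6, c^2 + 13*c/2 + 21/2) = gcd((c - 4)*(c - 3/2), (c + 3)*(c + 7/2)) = 1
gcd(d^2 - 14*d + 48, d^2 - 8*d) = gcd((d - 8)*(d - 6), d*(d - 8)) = d - 8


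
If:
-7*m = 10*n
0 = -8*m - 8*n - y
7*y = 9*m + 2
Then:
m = -10/129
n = 7/129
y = 8/43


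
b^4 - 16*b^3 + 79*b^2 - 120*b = b*(b - 8)*(b - 5)*(b - 3)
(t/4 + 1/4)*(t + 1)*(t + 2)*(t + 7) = t^4/4 + 11*t^3/4 + 33*t^2/4 + 37*t/4 + 7/2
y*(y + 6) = y^2 + 6*y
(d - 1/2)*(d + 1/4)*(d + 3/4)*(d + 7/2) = d^4 + 4*d^3 + 23*d^2/16 - 19*d/16 - 21/64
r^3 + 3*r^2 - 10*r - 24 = (r - 3)*(r + 2)*(r + 4)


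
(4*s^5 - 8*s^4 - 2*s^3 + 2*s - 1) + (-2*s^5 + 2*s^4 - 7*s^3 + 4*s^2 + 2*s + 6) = 2*s^5 - 6*s^4 - 9*s^3 + 4*s^2 + 4*s + 5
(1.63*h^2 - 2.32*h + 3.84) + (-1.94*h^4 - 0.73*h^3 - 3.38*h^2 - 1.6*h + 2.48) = -1.94*h^4 - 0.73*h^3 - 1.75*h^2 - 3.92*h + 6.32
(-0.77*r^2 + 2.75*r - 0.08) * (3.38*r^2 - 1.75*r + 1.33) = -2.6026*r^4 + 10.6425*r^3 - 6.107*r^2 + 3.7975*r - 0.1064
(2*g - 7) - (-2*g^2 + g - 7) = 2*g^2 + g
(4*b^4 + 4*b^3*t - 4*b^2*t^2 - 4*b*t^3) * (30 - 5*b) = -20*b^5 - 20*b^4*t + 120*b^4 + 20*b^3*t^2 + 120*b^3*t + 20*b^2*t^3 - 120*b^2*t^2 - 120*b*t^3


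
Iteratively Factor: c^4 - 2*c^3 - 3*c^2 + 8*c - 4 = (c - 1)*(c^3 - c^2 - 4*c + 4) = (c - 2)*(c - 1)*(c^2 + c - 2) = (c - 2)*(c - 1)*(c + 2)*(c - 1)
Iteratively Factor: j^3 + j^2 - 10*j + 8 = (j - 1)*(j^2 + 2*j - 8) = (j - 2)*(j - 1)*(j + 4)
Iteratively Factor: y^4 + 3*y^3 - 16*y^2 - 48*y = (y)*(y^3 + 3*y^2 - 16*y - 48) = y*(y + 4)*(y^2 - y - 12) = y*(y - 4)*(y + 4)*(y + 3)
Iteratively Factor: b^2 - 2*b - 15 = (b + 3)*(b - 5)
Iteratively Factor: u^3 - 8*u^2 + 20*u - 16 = (u - 2)*(u^2 - 6*u + 8) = (u - 2)^2*(u - 4)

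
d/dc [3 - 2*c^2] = -4*c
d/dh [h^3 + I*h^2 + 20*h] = 3*h^2 + 2*I*h + 20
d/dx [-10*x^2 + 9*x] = 9 - 20*x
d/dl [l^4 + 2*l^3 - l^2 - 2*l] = 4*l^3 + 6*l^2 - 2*l - 2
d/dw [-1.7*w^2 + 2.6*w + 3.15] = 2.6 - 3.4*w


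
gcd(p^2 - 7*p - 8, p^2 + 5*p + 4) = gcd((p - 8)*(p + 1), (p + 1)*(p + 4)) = p + 1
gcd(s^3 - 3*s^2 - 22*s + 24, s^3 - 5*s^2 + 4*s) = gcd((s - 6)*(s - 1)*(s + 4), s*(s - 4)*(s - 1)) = s - 1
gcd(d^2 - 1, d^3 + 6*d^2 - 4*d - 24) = 1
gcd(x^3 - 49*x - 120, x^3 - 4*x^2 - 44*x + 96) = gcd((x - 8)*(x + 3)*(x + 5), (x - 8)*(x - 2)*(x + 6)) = x - 8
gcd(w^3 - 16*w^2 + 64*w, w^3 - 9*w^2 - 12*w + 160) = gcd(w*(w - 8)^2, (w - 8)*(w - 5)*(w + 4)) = w - 8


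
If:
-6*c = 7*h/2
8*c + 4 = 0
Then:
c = -1/2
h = 6/7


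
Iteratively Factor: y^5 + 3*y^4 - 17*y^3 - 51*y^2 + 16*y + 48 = (y + 3)*(y^4 - 17*y^2 + 16) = (y + 1)*(y + 3)*(y^3 - y^2 - 16*y + 16) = (y - 4)*(y + 1)*(y + 3)*(y^2 + 3*y - 4) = (y - 4)*(y + 1)*(y + 3)*(y + 4)*(y - 1)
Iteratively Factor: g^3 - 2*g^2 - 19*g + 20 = (g + 4)*(g^2 - 6*g + 5) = (g - 5)*(g + 4)*(g - 1)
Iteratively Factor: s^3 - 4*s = (s)*(s^2 - 4) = s*(s - 2)*(s + 2)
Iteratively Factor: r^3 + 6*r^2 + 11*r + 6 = (r + 2)*(r^2 + 4*r + 3) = (r + 2)*(r + 3)*(r + 1)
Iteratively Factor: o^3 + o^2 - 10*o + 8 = (o + 4)*(o^2 - 3*o + 2) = (o - 2)*(o + 4)*(o - 1)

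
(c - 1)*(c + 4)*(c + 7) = c^3 + 10*c^2 + 17*c - 28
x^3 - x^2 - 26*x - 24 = (x - 6)*(x + 1)*(x + 4)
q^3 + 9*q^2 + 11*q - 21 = (q - 1)*(q + 3)*(q + 7)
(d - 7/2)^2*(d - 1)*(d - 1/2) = d^4 - 17*d^3/2 + 93*d^2/4 - 175*d/8 + 49/8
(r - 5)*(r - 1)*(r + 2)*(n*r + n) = n*r^4 - 3*n*r^3 - 11*n*r^2 + 3*n*r + 10*n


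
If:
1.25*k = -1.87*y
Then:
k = -1.496*y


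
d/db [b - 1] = 1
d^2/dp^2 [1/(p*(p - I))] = 2*(p^2 + p*(p - I) + (p - I)^2)/(p^3*(p - I)^3)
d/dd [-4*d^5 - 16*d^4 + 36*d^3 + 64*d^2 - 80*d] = -20*d^4 - 64*d^3 + 108*d^2 + 128*d - 80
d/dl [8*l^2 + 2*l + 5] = 16*l + 2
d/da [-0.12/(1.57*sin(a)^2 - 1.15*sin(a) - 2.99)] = (0.3768*sin(a) - 0.138)*cos(a)/(-1.57*sin(a)^2 + 1.15*sin(a) + 2.99)^2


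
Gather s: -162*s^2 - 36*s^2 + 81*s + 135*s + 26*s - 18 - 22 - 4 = -198*s^2 + 242*s - 44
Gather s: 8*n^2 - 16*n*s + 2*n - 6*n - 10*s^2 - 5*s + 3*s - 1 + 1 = 8*n^2 - 4*n - 10*s^2 + s*(-16*n - 2)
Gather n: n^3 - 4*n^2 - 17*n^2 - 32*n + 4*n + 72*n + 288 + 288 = n^3 - 21*n^2 + 44*n + 576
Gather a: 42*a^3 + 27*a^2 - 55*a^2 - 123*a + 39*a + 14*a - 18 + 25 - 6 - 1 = 42*a^3 - 28*a^2 - 70*a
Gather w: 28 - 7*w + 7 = 35 - 7*w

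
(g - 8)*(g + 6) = g^2 - 2*g - 48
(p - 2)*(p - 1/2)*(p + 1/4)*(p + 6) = p^4 + 15*p^3/4 - 105*p^2/8 + 5*p/2 + 3/2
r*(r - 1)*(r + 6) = r^3 + 5*r^2 - 6*r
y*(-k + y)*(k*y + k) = -k^2*y^2 - k^2*y + k*y^3 + k*y^2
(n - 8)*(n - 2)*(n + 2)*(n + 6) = n^4 - 2*n^3 - 52*n^2 + 8*n + 192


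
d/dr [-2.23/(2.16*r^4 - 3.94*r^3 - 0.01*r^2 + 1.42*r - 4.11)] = (19.2672*r^3 - 26.3586*r^2 - 0.0446*r + 3.1666)/(-2.16*r^4 + 3.94*r^3 + 0.01*r^2 - 1.42*r + 4.11)^2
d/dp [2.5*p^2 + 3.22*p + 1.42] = 5.0*p + 3.22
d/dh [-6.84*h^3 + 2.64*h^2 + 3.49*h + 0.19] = -20.52*h^2 + 5.28*h + 3.49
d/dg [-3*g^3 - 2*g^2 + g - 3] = -9*g^2 - 4*g + 1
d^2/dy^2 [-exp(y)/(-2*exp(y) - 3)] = (9 - 6*exp(y))*exp(y)/(8*exp(3*y) + 36*exp(2*y) + 54*exp(y) + 27)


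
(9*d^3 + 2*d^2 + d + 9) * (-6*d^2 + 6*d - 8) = -54*d^5 + 42*d^4 - 66*d^3 - 64*d^2 + 46*d - 72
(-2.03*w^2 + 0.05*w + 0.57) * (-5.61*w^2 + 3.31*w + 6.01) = 11.3883*w^4 - 6.9998*w^3 - 15.2325*w^2 + 2.1872*w + 3.4257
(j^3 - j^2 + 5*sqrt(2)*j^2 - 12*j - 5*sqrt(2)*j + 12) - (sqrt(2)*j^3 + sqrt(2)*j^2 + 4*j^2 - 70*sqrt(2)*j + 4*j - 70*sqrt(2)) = -sqrt(2)*j^3 + j^3 - 5*j^2 + 4*sqrt(2)*j^2 - 16*j + 65*sqrt(2)*j + 12 + 70*sqrt(2)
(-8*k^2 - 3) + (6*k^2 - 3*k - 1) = -2*k^2 - 3*k - 4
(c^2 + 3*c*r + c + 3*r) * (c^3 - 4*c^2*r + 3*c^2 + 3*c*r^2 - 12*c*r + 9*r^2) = c^5 - c^4*r + 4*c^4 - 9*c^3*r^2 - 4*c^3*r + 3*c^3 + 9*c^2*r^3 - 36*c^2*r^2 - 3*c^2*r + 36*c*r^3 - 27*c*r^2 + 27*r^3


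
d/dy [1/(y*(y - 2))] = 2*(1 - y)/(y^2*(y^2 - 4*y + 4))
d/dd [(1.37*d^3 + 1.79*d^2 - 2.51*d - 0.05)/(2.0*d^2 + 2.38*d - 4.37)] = (2.74*d^4 + 6.5212*d^3 - 8.6805*d^2 - 15.4446*d + 11.0877)/(4.0*d^4 + 9.52*d^3 - 11.8156*d^2 - 20.8012*d + 19.0969)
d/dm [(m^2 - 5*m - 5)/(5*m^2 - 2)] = (25*m^2 + 46*m + 10)/(25*m^4 - 20*m^2 + 4)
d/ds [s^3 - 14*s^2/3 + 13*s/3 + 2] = 3*s^2 - 28*s/3 + 13/3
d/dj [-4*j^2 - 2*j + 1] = -8*j - 2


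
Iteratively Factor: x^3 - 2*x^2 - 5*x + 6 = (x - 1)*(x^2 - x - 6) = (x - 1)*(x + 2)*(x - 3)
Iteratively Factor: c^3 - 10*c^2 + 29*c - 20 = (c - 5)*(c^2 - 5*c + 4) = (c - 5)*(c - 4)*(c - 1)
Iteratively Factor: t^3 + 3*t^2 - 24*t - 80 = (t - 5)*(t^2 + 8*t + 16) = (t - 5)*(t + 4)*(t + 4)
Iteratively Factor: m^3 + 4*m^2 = (m)*(m^2 + 4*m) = m^2*(m + 4)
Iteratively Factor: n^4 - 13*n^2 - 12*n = (n + 1)*(n^3 - n^2 - 12*n) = n*(n + 1)*(n^2 - n - 12) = n*(n + 1)*(n + 3)*(n - 4)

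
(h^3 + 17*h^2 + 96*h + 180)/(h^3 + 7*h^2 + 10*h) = (h^2 + 12*h + 36)/(h*(h + 2))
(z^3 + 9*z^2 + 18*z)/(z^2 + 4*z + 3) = z*(z + 6)/(z + 1)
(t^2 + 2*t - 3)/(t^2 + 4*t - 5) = (t + 3)/(t + 5)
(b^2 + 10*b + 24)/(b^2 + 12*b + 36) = (b + 4)/(b + 6)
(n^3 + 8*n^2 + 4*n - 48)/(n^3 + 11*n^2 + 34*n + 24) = (n - 2)/(n + 1)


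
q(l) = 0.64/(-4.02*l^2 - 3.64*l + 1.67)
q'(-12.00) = -0.00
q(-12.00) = -0.00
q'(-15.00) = -0.00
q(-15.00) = -0.00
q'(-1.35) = -8.38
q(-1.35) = -0.86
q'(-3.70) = -0.01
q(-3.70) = -0.02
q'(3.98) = 0.00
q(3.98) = -0.01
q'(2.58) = 0.01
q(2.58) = -0.02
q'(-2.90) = -0.03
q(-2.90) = -0.03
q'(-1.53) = -1.18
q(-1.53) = -0.29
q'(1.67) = 0.04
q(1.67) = -0.04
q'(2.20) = 0.02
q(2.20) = -0.02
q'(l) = 0.64*(8.04*l + 3.64)/(-4.02*l^2 - 3.64*l + 1.67)^2 = (5.1456*l + 2.3296)/(4.02*l^2 + 3.64*l - 1.67)^2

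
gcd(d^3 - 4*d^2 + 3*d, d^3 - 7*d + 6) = d - 1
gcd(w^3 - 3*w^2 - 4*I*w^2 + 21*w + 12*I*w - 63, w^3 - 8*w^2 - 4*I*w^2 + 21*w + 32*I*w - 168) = w^2 - 4*I*w + 21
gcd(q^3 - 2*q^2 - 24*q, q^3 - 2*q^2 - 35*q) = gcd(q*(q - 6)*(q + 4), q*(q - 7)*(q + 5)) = q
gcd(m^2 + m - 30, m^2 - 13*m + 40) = m - 5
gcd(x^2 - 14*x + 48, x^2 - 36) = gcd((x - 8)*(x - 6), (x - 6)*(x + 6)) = x - 6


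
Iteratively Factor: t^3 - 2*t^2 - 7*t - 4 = (t + 1)*(t^2 - 3*t - 4) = (t - 4)*(t + 1)*(t + 1)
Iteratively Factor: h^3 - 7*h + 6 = (h - 1)*(h^2 + h - 6) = (h - 2)*(h - 1)*(h + 3)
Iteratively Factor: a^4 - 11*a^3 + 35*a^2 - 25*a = (a - 5)*(a^3 - 6*a^2 + 5*a) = a*(a - 5)*(a^2 - 6*a + 5) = a*(a - 5)*(a - 1)*(a - 5)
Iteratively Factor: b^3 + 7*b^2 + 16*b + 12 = (b + 3)*(b^2 + 4*b + 4) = (b + 2)*(b + 3)*(b + 2)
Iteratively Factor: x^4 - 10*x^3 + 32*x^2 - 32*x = (x - 2)*(x^3 - 8*x^2 + 16*x) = x*(x - 2)*(x^2 - 8*x + 16) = x*(x - 4)*(x - 2)*(x - 4)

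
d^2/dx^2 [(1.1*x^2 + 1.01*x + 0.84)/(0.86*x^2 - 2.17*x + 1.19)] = (5.599632*x^3 - 3.026856*x^2 - 15.607452*x + 14.523306)/(0.636056*x^6 - 4.814796*x^5 + 14.789334*x^4 - 23.542981*x^3 + 20.464311*x^2 - 9.218811*x + 1.685159)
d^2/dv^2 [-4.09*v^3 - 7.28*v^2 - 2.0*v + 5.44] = -24.54*v - 14.56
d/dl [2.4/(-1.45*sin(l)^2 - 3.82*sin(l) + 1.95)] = (6.96*sin(l) + 9.168)*cos(l)/(1.45*sin(l)^2 + 3.82*sin(l) - 1.95)^2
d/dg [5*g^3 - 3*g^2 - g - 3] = 15*g^2 - 6*g - 1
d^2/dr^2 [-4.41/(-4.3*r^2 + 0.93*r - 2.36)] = (-163.0818*r^2 + 35.27118*r + 4.41*(8.6*r - 0.93)*(17.2*r - 1.86) - 89.50536)/(4.3*r^2 - 0.93*r + 2.36)^3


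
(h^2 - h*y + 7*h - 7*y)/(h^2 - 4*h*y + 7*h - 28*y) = (-h + y)/(-h + 4*y)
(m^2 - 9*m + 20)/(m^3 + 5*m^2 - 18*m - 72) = (m - 5)/(m^2 + 9*m + 18)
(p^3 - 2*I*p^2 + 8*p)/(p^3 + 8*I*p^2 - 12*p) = (p - 4*I)/(p + 6*I)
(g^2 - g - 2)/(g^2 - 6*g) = (g^2 - g - 2)/(g*(g - 6))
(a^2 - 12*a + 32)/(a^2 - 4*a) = (a - 8)/a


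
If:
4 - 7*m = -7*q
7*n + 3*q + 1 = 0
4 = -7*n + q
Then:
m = 37/28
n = -13/28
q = 3/4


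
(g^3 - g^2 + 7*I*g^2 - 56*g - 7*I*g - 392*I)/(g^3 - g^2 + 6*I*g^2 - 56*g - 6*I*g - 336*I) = (g + 7*I)/(g + 6*I)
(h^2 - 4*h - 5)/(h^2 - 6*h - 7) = (h - 5)/(h - 7)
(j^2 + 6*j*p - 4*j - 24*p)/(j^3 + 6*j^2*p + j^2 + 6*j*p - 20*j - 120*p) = 1/(j + 5)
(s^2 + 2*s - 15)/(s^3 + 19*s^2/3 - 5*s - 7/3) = 3*(s^2 + 2*s - 15)/(3*s^3 + 19*s^2 - 15*s - 7)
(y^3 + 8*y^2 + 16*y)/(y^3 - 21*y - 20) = y*(y + 4)/(y^2 - 4*y - 5)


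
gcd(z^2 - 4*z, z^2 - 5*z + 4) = z - 4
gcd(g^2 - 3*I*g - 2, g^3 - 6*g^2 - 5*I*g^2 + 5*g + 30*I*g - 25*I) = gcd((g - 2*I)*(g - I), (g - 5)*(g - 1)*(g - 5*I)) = 1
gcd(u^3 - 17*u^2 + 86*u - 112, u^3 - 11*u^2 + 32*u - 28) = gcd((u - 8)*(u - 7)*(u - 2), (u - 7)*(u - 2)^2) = u^2 - 9*u + 14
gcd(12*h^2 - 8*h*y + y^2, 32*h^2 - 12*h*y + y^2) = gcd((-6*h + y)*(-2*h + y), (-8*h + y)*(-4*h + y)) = 1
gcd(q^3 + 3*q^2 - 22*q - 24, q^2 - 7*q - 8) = q + 1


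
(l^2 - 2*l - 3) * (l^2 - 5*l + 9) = l^4 - 7*l^3 + 16*l^2 - 3*l - 27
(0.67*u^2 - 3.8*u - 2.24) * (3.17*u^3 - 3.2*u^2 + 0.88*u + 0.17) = 2.1239*u^5 - 14.19*u^4 + 5.6488*u^3 + 3.9379*u^2 - 2.6172*u - 0.3808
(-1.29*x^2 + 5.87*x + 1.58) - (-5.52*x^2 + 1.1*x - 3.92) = 4.23*x^2 + 4.77*x + 5.5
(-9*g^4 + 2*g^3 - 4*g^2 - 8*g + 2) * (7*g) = -63*g^5 + 14*g^4 - 28*g^3 - 56*g^2 + 14*g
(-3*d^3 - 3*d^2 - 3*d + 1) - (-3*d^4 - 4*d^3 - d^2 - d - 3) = 3*d^4 + d^3 - 2*d^2 - 2*d + 4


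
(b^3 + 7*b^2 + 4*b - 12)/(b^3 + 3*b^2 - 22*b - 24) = (b^2 + b - 2)/(b^2 - 3*b - 4)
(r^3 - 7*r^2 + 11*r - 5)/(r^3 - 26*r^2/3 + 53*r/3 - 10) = 3*(r^2 - 6*r + 5)/(3*r^2 - 23*r + 30)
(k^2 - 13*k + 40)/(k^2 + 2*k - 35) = (k - 8)/(k + 7)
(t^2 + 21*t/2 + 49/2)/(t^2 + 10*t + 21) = (t + 7/2)/(t + 3)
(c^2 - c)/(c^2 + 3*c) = (c - 1)/(c + 3)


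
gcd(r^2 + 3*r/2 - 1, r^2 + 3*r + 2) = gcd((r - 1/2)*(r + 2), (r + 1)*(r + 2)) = r + 2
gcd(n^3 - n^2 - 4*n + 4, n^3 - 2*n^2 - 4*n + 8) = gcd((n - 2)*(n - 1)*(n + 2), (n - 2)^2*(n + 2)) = n^2 - 4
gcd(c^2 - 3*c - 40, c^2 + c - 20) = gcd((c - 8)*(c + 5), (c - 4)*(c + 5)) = c + 5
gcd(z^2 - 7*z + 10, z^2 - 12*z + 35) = z - 5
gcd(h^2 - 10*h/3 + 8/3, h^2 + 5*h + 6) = 1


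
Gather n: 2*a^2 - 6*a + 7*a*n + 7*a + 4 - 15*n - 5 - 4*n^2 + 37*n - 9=2*a^2 + a - 4*n^2 + n*(7*a + 22) - 10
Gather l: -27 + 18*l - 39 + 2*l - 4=20*l - 70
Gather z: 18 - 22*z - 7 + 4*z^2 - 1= 4*z^2 - 22*z + 10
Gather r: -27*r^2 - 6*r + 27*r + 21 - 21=-27*r^2 + 21*r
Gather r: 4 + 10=14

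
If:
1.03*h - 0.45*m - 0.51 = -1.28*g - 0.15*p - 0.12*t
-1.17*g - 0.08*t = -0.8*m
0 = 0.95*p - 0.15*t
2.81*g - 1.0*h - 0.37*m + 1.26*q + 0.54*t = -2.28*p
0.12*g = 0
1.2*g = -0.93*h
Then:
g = 0.00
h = 0.00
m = 0.52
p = 0.82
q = -3.54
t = 5.17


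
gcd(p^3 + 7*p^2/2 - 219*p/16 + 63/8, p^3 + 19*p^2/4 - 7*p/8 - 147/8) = p - 7/4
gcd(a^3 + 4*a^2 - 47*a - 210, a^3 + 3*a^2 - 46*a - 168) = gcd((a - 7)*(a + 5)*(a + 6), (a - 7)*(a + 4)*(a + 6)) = a^2 - a - 42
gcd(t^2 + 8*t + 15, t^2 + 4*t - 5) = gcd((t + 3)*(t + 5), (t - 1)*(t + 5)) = t + 5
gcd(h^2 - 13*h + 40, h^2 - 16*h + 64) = h - 8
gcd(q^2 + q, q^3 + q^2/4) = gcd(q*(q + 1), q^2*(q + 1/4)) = q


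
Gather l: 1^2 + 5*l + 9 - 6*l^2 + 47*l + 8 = -6*l^2 + 52*l + 18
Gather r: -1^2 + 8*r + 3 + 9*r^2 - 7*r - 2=9*r^2 + r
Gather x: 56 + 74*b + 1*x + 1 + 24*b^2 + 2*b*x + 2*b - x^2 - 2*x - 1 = 24*b^2 + 76*b - x^2 + x*(2*b - 1) + 56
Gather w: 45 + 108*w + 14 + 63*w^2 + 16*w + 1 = 63*w^2 + 124*w + 60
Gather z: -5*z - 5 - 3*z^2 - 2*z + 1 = -3*z^2 - 7*z - 4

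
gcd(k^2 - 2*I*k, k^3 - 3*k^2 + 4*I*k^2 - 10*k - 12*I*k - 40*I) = 1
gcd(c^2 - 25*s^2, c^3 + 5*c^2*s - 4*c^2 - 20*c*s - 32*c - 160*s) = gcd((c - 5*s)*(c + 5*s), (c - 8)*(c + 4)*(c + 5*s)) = c + 5*s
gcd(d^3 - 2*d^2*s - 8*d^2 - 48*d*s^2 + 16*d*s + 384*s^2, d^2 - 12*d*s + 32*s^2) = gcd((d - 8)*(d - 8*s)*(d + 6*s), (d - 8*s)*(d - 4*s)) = -d + 8*s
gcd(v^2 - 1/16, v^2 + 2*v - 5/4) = 1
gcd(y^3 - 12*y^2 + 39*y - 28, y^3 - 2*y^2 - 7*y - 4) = y - 4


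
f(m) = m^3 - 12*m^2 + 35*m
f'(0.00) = 35.00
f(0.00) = 0.00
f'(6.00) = -1.00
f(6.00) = -6.00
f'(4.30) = -12.73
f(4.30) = 8.13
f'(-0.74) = 54.40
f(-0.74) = -32.88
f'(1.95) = -0.39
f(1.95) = 30.03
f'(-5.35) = 249.27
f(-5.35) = -683.85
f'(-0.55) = 49.11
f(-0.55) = -23.05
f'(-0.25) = 41.19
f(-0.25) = -9.52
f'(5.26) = -8.24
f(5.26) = -2.38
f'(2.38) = -5.13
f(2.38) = 28.81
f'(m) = 3*m^2 - 24*m + 35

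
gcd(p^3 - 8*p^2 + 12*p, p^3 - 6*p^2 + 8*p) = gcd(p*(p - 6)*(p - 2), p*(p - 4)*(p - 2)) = p^2 - 2*p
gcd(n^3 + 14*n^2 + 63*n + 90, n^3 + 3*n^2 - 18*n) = n + 6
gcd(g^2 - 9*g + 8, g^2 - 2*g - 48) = g - 8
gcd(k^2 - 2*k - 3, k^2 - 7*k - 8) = k + 1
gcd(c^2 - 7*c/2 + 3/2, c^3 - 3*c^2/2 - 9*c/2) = c - 3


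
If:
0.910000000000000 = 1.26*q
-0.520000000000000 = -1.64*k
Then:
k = 0.32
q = 0.72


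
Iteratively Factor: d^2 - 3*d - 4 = (d + 1)*(d - 4)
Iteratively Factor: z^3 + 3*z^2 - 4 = (z - 1)*(z^2 + 4*z + 4) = (z - 1)*(z + 2)*(z + 2)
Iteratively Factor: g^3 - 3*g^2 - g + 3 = (g - 1)*(g^2 - 2*g - 3) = (g - 1)*(g + 1)*(g - 3)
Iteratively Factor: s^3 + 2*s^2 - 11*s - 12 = (s + 4)*(s^2 - 2*s - 3) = (s - 3)*(s + 4)*(s + 1)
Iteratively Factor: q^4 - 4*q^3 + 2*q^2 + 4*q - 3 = (q + 1)*(q^3 - 5*q^2 + 7*q - 3) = (q - 1)*(q + 1)*(q^2 - 4*q + 3) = (q - 1)^2*(q + 1)*(q - 3)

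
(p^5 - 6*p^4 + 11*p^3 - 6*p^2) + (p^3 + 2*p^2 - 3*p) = p^5 - 6*p^4 + 12*p^3 - 4*p^2 - 3*p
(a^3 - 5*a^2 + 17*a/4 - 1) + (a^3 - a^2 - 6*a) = 2*a^3 - 6*a^2 - 7*a/4 - 1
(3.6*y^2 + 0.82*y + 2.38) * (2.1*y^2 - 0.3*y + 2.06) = 7.56*y^4 + 0.642*y^3 + 12.168*y^2 + 0.9752*y + 4.9028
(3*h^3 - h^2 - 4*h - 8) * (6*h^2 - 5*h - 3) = 18*h^5 - 21*h^4 - 28*h^3 - 25*h^2 + 52*h + 24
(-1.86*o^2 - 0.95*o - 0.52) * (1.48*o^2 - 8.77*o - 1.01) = -2.7528*o^4 + 14.9062*o^3 + 9.4405*o^2 + 5.5199*o + 0.5252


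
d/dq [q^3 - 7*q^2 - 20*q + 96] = 3*q^2 - 14*q - 20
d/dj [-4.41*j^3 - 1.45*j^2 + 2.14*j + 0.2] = -13.23*j^2 - 2.9*j + 2.14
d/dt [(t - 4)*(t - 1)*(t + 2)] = 3*t^2 - 6*t - 6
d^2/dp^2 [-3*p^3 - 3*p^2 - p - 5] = -18*p - 6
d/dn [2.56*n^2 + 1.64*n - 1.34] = 5.12*n + 1.64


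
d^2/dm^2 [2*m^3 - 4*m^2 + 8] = 12*m - 8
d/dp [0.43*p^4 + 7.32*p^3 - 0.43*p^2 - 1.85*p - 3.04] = 1.72*p^3 + 21.96*p^2 - 0.86*p - 1.85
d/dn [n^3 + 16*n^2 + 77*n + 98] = 3*n^2 + 32*n + 77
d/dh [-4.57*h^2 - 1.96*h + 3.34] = -9.14*h - 1.96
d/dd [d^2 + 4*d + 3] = 2*d + 4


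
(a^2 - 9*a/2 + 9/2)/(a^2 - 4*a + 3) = (a - 3/2)/(a - 1)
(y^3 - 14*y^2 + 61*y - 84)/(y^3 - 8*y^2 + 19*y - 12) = (y - 7)/(y - 1)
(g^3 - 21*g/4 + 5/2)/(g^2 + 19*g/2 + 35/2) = (g^2 - 5*g/2 + 1)/(g + 7)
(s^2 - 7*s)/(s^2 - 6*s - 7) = s/(s + 1)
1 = 1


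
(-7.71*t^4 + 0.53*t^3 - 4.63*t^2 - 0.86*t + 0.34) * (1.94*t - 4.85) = -14.9574*t^5 + 38.4217*t^4 - 11.5527*t^3 + 20.7871*t^2 + 4.8306*t - 1.649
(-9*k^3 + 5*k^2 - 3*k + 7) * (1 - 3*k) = 27*k^4 - 24*k^3 + 14*k^2 - 24*k + 7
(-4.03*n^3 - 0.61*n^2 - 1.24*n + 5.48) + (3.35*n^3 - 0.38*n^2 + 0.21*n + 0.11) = -0.68*n^3 - 0.99*n^2 - 1.03*n + 5.59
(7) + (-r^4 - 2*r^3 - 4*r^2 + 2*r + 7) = -r^4 - 2*r^3 - 4*r^2 + 2*r + 14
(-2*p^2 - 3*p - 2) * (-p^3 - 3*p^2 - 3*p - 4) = 2*p^5 + 9*p^4 + 17*p^3 + 23*p^2 + 18*p + 8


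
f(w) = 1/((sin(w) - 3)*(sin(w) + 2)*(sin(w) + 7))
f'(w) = -cos(w)/((sin(w) - 3)*(sin(w) + 2)*(sin(w) + 7)^2) - cos(w)/((sin(w) - 3)*(sin(w) + 2)^2*(sin(w) + 7)) - cos(w)/((sin(w) - 3)^2*(sin(w) + 2)*(sin(w) + 7)) = (-3*sin(w)^2 - 12*sin(w) + 13)*cos(w)/((sin(w) - 3)^2*(sin(w) + 2)^2*(sin(w) + 7)^2)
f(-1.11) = -0.04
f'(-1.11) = 0.01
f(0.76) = -0.02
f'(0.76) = 0.00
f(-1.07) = -0.04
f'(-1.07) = 0.01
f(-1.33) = -0.04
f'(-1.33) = 0.01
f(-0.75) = -0.03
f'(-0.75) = 0.02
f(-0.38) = -0.03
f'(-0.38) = 0.01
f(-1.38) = -0.04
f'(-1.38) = 0.01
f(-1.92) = -0.04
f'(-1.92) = -0.01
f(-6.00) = -0.02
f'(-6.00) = 0.00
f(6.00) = -0.03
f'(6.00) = 0.01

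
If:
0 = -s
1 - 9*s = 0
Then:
No Solution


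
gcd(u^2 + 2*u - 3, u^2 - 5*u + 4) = u - 1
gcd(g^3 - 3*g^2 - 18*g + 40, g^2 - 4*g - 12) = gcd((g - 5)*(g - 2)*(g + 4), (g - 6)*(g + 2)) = 1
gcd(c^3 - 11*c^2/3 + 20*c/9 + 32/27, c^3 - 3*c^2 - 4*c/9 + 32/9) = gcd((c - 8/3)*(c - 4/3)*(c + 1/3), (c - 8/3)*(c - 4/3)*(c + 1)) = c^2 - 4*c + 32/9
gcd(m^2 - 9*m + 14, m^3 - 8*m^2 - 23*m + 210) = m - 7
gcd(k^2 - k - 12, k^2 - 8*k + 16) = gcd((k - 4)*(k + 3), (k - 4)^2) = k - 4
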